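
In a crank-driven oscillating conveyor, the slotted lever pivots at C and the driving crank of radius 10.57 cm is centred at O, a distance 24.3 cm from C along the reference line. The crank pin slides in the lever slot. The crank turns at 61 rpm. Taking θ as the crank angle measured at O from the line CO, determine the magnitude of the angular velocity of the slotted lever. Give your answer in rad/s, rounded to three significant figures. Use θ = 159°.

ω = 6.388 rad/s (from 61 rpm).
Crank pin A relative to C: A = (d + r cosθ, r sinθ); lever angle φ = atan2(r sinθ, d + r cosθ).
Differentiating tanφ: φ̇ = rω(d cosθ + r)/(d² + r² + 2dr cosθ).
d² + r² + 2dr cosθ = |CA|² = 0.0222633 m²;  d cosθ + r = -0.12116 m.
|ω_lever| = |0.1057·6.388·-0.12116| / 0.0222633 = 3.6745 rad/s.

3.67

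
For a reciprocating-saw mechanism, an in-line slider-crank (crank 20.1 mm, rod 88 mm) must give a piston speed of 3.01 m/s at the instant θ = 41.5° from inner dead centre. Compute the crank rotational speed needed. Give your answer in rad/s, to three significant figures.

193

For an in-line slider-crank, |v_piston| = rω|sinθ|·[1 + r cosθ/√(L² − r² sin²θ)].
With r = 0.0201 m, L = 0.088 m, θ = 41.5°: the bracketed kinematic factor |dx/dθ| = 0.015624 m.
ω = v/|dx/dθ| = 3.01/0.015624 = 192.66 rad/s.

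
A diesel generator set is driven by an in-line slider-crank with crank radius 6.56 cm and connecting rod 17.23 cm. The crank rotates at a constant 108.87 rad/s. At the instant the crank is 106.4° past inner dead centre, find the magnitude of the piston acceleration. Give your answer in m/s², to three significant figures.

ω = 108.9 rad/s
x(θ) = r cosθ + √(L² − r² sin²θ); with ω constant, a = ω²·d²x/dθ².
d²x/dθ² = −r cosθ − r²(cos2θ)/√u − r⁴ sin²2θ/(4u^{3/2}),  u = L² − r² sin²θ = 0.025727 m².
Substituting r = 0.0656 m, L = 0.1723 m, θ = 106.4°: d²x/dθ² = +0.040744 m.
a = ω²·d²x/dθ² = (108.9)²·(+0.040744) = +482.93 m/s²;  |a| = 482.93 m/s².

483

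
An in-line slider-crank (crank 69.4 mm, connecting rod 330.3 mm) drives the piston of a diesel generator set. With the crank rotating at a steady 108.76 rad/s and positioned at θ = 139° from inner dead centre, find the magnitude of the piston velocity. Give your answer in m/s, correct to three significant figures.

4.16

ω = 108.8 rad/s
For an in-line slider-crank, x = r cosθ + √(L² − r² sin²θ), so v = −rω sinθ·[1 + r cosθ/√(L² − r² sin²θ)].
With r = 0.0694 m, L = 0.3303 m, θ = 139°: √(L² − r² sin²θ) = 0.32715 m.
v = −0.0694·108.8·0.65606·[1 + 0.0694·-0.75471/0.32715] = -4.1591 m/s.
|v| = 4.1591 m/s.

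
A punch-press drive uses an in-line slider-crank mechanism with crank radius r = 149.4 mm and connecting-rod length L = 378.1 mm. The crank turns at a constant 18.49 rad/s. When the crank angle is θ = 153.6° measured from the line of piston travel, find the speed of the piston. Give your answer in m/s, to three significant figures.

ω = 18.49 rad/s
For an in-line slider-crank, x = r cosθ + √(L² − r² sin²θ), so v = −rω sinθ·[1 + r cosθ/√(L² − r² sin²θ)].
With r = 0.1494 m, L = 0.3781 m, θ = 153.6°: √(L² − r² sin²θ) = 0.37222 m.
v = −0.1494·18.49·0.44464·[1 + 0.1494·-0.89571/0.37222] = -0.78668 m/s.
|v| = 0.78668 m/s.

0.787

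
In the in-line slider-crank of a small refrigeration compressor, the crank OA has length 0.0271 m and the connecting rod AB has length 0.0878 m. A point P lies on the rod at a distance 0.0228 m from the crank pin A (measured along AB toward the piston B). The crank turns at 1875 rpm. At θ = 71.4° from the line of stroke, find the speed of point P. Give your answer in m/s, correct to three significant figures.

ω = 196.3 rad/s.  Crank-pin speed |V_A| = rω = 5.3211 m/s, perpendicular to OA.
Rod angle: sinφ = −(r/L) sinθ ⇒ φ = -17.010°; ω_rod = −rω cosθ/√(L²−r²sin²θ) = -20.215 rad/s.
V_P = V_A + ω_rod × AP, with AP = 0.0228 m along the rod.
Components: V_Px = −rω sinθ − a·ω_rod·sinφ = -5.178 m/s;  V_Py = rω cosθ + a·ω_rod·cosφ = +1.2565 m/s.
|V_P| = √(V_Px² + V_Py²) = 5.3282 m/s.

5.33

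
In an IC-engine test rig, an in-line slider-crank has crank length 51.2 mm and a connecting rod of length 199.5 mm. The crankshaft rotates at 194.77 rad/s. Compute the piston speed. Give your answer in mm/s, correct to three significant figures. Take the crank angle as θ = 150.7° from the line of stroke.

ω = 194.8 rad/s
For an in-line slider-crank, x = r cosθ + √(L² − r² sin²θ), so v = −rω sinθ·[1 + r cosθ/√(L² − r² sin²θ)].
With r = 0.0512 m, L = 0.1995 m, θ = 150.7°: √(L² − r² sin²θ) = 0.19792 m.
v = −0.0512·194.8·0.48938·[1 + 0.0512·-0.87207/0.19792] = -3.7793 m/s.
|v| = 3.7793 m/s = 3779.3 mm/s.

3780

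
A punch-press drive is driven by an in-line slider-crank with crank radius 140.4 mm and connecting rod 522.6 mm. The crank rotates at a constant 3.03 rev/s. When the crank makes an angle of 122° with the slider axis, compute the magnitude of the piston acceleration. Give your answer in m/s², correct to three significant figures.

32.9

ω = 2π·3.03 = 19.04 rad/s
x(θ) = r cosθ + √(L² − r² sin²θ); with ω constant, a = ω²·d²x/dθ².
d²x/dθ² = −r cosθ − r²(cos2θ)/√u − r⁴ sin²2θ/(4u^{3/2}),  u = L² − r² sin²θ = 0.258934 m².
Substituting r = 0.1404 m, L = 0.5226 m, θ = 122°: d²x/dθ² = +0.090787 m.
a = ω²·d²x/dθ² = (19.04)²·(+0.090787) = +32.905 m/s²;  |a| = 32.905 m/s².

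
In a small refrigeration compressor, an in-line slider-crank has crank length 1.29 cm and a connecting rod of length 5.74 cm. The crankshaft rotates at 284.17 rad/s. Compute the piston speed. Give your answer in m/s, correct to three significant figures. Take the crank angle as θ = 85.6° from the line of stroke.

3.72

ω = 284.2 rad/s
For an in-line slider-crank, x = r cosθ + √(L² − r² sin²θ), so v = −rω sinθ·[1 + r cosθ/√(L² − r² sin²θ)].
With r = 0.0129 m, L = 0.0574 m, θ = 85.6°: √(L² − r² sin²θ) = 0.05594 m.
v = −0.0129·284.2·0.99705·[1 + 0.0129·0.07672/0.05594] = -3.7197 m/s.
|v| = 3.7197 m/s.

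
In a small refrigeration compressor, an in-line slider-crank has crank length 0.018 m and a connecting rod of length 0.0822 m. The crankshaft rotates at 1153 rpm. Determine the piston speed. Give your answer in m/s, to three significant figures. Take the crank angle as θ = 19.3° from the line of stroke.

0.867

ω = 2π·1153/60 = 120.7 rad/s
For an in-line slider-crank, x = r cosθ + √(L² − r² sin²θ), so v = −rω sinθ·[1 + r cosθ/√(L² − r² sin²θ)].
With r = 0.018 m, L = 0.0822 m, θ = 19.3°: √(L² − r² sin²θ) = 0.081984 m.
v = −0.018·120.7·0.33051·[1 + 0.018·0.94380/0.081984] = -0.86717 m/s.
|v| = 0.86717 m/s.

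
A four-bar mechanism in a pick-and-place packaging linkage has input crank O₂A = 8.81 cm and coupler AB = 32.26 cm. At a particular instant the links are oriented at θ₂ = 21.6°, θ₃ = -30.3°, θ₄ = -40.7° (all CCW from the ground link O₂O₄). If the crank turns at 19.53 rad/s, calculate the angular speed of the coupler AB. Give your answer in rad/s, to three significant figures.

26.2

ω₂ = 19.53 rad/s
Differentiating the loop-closure r₂e^{iθ₂}+r₃e^{iθ₃}=r₁+r₄e^{iθ₄} gives r₂ω₂e^{iθ₂}+r₃ω₃e^{iθ₃}=r₄ω₄e^{iθ₄}.
Eliminating the other unknown: ω₃ = r₂ω₂ sin(θ₄−θ₂) / [r₃ sin(θ₃−θ₄)].
Numerator sine = -0.88539; denominator sine = +0.18052.
Result = 0.0881·19.53·(-0.88539) / (0.3226·(+0.18052)) = -26.159 rad/s; magnitude 26.159 rad/s.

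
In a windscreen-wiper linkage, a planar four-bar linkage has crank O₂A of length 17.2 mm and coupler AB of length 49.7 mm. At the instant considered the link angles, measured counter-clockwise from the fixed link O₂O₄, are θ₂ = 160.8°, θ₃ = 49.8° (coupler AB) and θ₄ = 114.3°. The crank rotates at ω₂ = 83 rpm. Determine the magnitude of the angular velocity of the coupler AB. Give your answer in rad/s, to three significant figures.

ω₂ = 8.692 rad/s (from 83 rpm).
Differentiating the loop-closure r₂e^{iθ₂}+r₃e^{iθ₃}=r₁+r₄e^{iθ₄} gives r₂ω₂e^{iθ₂}+r₃ω₃e^{iθ₃}=r₄ω₄e^{iθ₄}.
Eliminating the other unknown: ω₃ = r₂ω₂ sin(θ₄−θ₂) / [r₃ sin(θ₃−θ₄)].
Numerator sine = -0.72537; denominator sine = -0.90259.
Result = 0.0172·8.692·(-0.72537) / (0.0497·(-0.90259)) = +2.4174 rad/s; magnitude 2.4174 rad/s.

2.42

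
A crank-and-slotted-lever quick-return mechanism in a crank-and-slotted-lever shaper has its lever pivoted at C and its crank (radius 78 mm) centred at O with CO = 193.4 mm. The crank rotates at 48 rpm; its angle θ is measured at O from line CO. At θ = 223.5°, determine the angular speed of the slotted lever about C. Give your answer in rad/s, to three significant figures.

ω = 5.027 rad/s (from 48 rpm).
Crank pin A relative to C: A = (d + r cosθ, r sinθ); lever angle φ = atan2(r sinθ, d + r cosθ).
Differentiating tanφ: φ̇ = rω(d cosθ + r)/(d² + r² + 2dr cosθ).
d² + r² + 2dr cosθ = |CA|² = 0.0216027 m²;  d cosθ + r = -0.062287 m.
|ω_lever| = |0.078·5.027·-0.062287| / 0.0216027 = 1.1305 rad/s.

1.13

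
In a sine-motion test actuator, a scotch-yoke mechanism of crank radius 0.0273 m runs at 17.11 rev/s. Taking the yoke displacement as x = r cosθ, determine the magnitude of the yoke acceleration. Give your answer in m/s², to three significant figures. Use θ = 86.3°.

20.4

ω = 107.5 rad/s (from 17.11 rev/s).
x = r cosθ ⇒ ẍ = −rω² cosθ (ω constant).
|a| = rω²|cosθ| = 0.0273·(107.5)²·|cos 86.3°| = 20.361 m/s².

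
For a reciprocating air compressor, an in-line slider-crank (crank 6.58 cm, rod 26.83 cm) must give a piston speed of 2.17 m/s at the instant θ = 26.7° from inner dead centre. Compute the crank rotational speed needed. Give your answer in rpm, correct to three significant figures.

574

For an in-line slider-crank, |v_piston| = rω|sinθ|·[1 + r cosθ/√(L² − r² sin²θ)].
With r = 0.0658 m, L = 0.2683 m, θ = 26.7°: the bracketed kinematic factor |dx/dθ| = 0.036083 m.
ω = v/|dx/dθ| = 2.17/0.036083 = 60.14 rad/s.
N = 60ω/(2π) = 574.29 rpm.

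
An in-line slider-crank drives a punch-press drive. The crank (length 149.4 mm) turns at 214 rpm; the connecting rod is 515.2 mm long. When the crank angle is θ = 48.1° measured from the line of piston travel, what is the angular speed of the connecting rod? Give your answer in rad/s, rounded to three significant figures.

ω = 22.41 rad/s (converted from 214 rpm).
The rod makes angle φ with the slider axis where L sinφ = r sinθ; differentiating, L cosφ·φ̇ = r ω cosθ.
L cosφ = √(L² − r² sin²θ) = 0.50306 m.
|ω_rod| = r ω |cosθ| / √(L² − r² sin²θ) = 0.1494·22.41·0.66783/0.50306 = 4.4447 rad/s.

4.44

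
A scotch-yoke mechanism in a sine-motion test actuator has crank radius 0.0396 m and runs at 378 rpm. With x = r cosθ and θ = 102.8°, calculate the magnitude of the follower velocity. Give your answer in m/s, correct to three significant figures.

1.53

ω = 39.58 rad/s (from 378 rpm).
x = r cosθ ⇒ ẋ = −rω sinθ.
|v| = rω|sinθ| = 0.0396·39.58·|sin 102.8°| = 1.5286 m/s.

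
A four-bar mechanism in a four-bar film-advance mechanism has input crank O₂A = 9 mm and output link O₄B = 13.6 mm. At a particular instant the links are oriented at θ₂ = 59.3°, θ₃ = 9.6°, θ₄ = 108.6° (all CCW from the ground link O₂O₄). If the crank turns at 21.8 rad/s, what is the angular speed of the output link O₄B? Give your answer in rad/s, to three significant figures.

11.1

ω₂ = 21.8 rad/s
Differentiating the loop-closure r₂e^{iθ₂}+r₃e^{iθ₃}=r₁+r₄e^{iθ₄} gives r₂ω₂e^{iθ₂}+r₃ω₃e^{iθ₃}=r₄ω₄e^{iθ₄}.
Eliminating the other unknown: ω₄ = r₂ω₂ sin(θ₂−θ₃) / [r₄ sin(θ₄−θ₃)].
Numerator sine = +0.76267; denominator sine = +0.98769.
Result = 0.009·21.8·(+0.76267) / (0.0136·(+0.98769)) = +11.14 rad/s; magnitude 11.14 rad/s.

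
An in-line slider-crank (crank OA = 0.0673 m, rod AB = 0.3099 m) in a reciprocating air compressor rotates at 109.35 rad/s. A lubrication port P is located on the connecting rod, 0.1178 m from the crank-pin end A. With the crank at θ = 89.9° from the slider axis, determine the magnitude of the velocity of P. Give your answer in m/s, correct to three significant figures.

ω = 109.3 rad/s.  Crank-pin speed |V_A| = rω = 7.3593 m/s, perpendicular to OA.
Rod angle: sinφ = −(r/L) sinθ ⇒ φ = -12.543°; ω_rod = −rω cosθ/√(L²−r²sin²θ) = -0.04246 rad/s.
V_P = V_A + ω_rod × AP, with AP = 0.1178 m along the rod.
Components: V_Px = −rω sinθ − a·ω_rod·sinφ = -7.3603 m/s;  V_Py = rω cosθ + a·ω_rod·cosφ = +0.0079619 m/s.
|V_P| = √(V_Px² + V_Py²) = 7.3603 m/s.

7.36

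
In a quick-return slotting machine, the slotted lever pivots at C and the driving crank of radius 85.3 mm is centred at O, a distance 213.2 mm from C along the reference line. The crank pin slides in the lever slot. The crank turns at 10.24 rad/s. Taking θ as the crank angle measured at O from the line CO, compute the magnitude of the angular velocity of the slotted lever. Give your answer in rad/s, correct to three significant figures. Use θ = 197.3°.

5.74

ω = 10.24 rad/s
Crank pin A relative to C: A = (d + r cosθ, r sinθ); lever angle φ = atan2(r sinθ, d + r cosθ).
Differentiating tanφ: φ̇ = rω(d cosθ + r)/(d² + r² + 2dr cosθ).
d² + r² + 2dr cosθ = |CA|² = 0.0180038 m²;  d cosθ + r = -0.11826 m.
|ω_lever| = |0.0853·10.24·-0.11826| / 0.0180038 = 5.7372 rad/s.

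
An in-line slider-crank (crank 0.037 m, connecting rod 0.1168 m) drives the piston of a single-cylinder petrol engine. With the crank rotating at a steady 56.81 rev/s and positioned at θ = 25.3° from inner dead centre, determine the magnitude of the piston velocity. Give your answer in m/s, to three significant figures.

ω = 2π·56.8 = 356.9 rad/s
For an in-line slider-crank, x = r cosθ + √(L² − r² sin²θ), so v = −rω sinθ·[1 + r cosθ/√(L² − r² sin²θ)].
With r = 0.037 m, L = 0.1168 m, θ = 25.3°: √(L² − r² sin²θ) = 0.11572 m.
v = −0.037·356.9·0.42736·[1 + 0.037·0.90408/0.11572] = -7.2756 m/s.
|v| = 7.2756 m/s.

7.28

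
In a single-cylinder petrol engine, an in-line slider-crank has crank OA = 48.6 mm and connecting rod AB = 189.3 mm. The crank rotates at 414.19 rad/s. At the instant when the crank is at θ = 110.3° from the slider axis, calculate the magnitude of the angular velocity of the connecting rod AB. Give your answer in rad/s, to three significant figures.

38.0

ω = 414.2 rad/s
The rod makes angle φ with the slider axis where L sinφ = r sinθ; differentiating, L cosφ·φ̇ = r ω cosθ.
L cosφ = √(L² − r² sin²θ) = 0.18373 m.
|ω_rod| = r ω |cosθ| / √(L² − r² sin²θ) = 0.0486·414.2·0.34694/0.18373 = 38.011 rad/s.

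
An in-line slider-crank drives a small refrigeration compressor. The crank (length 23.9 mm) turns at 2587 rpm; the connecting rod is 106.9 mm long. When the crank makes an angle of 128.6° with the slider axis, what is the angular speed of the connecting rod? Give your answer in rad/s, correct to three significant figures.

38.4

ω = 270.9 rad/s (converted from 2587 rpm).
The rod makes angle φ with the slider axis where L sinφ = r sinθ; differentiating, L cosφ·φ̇ = r ω cosθ.
L cosφ = √(L² − r² sin²θ) = 0.10526 m.
|ω_rod| = r ω |cosθ| / √(L² − r² sin²θ) = 0.0239·270.9·0.62388/0.10526 = 38.378 rad/s.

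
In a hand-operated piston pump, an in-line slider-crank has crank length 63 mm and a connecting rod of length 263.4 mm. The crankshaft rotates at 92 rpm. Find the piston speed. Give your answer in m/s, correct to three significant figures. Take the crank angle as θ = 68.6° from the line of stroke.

0.616

ω = 2π·92/60 = 9.634 rad/s
For an in-line slider-crank, x = r cosθ + √(L² − r² sin²θ), so v = −rω sinθ·[1 + r cosθ/√(L² − r² sin²θ)].
With r = 0.063 m, L = 0.2634 m, θ = 68.6°: √(L² − r² sin²θ) = 0.25679 m.
v = −0.063·9.634·0.93106·[1 + 0.063·0.36488/0.25679] = -0.6157 m/s.
|v| = 0.6157 m/s.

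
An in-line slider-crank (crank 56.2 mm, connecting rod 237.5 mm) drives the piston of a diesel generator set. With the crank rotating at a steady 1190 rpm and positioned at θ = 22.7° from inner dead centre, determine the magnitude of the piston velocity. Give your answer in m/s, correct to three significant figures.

3.30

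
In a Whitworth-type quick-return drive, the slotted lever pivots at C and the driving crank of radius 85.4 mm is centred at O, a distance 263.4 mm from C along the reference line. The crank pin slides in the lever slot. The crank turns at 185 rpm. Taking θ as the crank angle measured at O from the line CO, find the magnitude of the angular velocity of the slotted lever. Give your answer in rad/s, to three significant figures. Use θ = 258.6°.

ω = 19.37 rad/s (from 185 rpm).
Crank pin A relative to C: A = (d + r cosθ, r sinθ); lever angle φ = atan2(r sinθ, d + r cosθ).
Differentiating tanφ: φ̇ = rω(d cosθ + r)/(d² + r² + 2dr cosθ).
d² + r² + 2dr cosθ = |CA|² = 0.0677804 m²;  d cosθ + r = +0.033337 m.
|ω_lever| = |0.0854·19.37·+0.033337| / 0.0677804 = 0.81373 rad/s.

0.814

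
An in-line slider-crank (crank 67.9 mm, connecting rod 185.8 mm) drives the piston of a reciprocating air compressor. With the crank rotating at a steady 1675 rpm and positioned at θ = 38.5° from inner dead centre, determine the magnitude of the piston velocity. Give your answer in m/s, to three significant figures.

9.59

ω = 2π·1675/60 = 175.4 rad/s
For an in-line slider-crank, x = r cosθ + √(L² − r² sin²θ), so v = −rω sinθ·[1 + r cosθ/√(L² − r² sin²θ)].
With r = 0.0679 m, L = 0.1858 m, θ = 38.5°: √(L² − r² sin²θ) = 0.18093 m.
v = −0.0679·175.4·0.62251·[1 + 0.0679·0.78261/0.18093] = -9.5917 m/s.
|v| = 9.5917 m/s.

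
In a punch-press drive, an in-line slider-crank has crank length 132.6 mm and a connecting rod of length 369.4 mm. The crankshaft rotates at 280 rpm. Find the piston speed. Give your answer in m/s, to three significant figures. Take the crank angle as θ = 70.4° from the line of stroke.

4.13

ω = 2π·280/60 = 29.32 rad/s
For an in-line slider-crank, x = r cosθ + √(L² − r² sin²θ), so v = −rω sinθ·[1 + r cosθ/√(L² − r² sin²θ)].
With r = 0.1326 m, L = 0.3694 m, θ = 70.4°: √(L² − r² sin²θ) = 0.34764 m.
v = −0.1326·29.32·0.94206·[1 + 0.1326·0.33545/0.34764] = -4.1314 m/s.
|v| = 4.1314 m/s.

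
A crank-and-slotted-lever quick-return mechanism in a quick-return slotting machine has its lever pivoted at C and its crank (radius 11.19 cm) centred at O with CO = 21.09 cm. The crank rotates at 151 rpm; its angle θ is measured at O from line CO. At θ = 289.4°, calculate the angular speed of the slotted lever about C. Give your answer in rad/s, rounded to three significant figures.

ω = 15.81 rad/s (from 151 rpm).
Crank pin A relative to C: A = (d + r cosθ, r sinθ); lever angle φ = atan2(r sinθ, d + r cosθ).
Differentiating tanφ: φ̇ = rω(d cosθ + r)/(d² + r² + 2dr cosθ).
d² + r² + 2dr cosθ = |CA|² = 0.0726782 m²;  d cosθ + r = +0.18195 m.
|ω_lever| = |0.1119·15.81·+0.18195| / 0.0726782 = 4.4299 rad/s.

4.43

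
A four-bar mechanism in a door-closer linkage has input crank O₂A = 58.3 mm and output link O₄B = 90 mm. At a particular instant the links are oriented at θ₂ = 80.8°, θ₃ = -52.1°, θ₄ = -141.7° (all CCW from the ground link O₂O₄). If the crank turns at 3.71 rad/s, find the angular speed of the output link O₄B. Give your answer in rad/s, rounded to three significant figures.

1.76

ω₂ = 3.71 rad/s
Differentiating the loop-closure r₂e^{iθ₂}+r₃e^{iθ₃}=r₁+r₄e^{iθ₄} gives r₂ω₂e^{iθ₂}+r₃ω₃e^{iθ₃}=r₄ω₄e^{iθ₄}.
Eliminating the other unknown: ω₄ = r₂ω₂ sin(θ₂−θ₃) / [r₄ sin(θ₄−θ₃)].
Numerator sine = +0.73254; denominator sine = -0.99998.
Result = 0.0583·3.71·(+0.73254) / (0.09·(-0.99998)) = -1.7605 rad/s; magnitude 1.7605 rad/s.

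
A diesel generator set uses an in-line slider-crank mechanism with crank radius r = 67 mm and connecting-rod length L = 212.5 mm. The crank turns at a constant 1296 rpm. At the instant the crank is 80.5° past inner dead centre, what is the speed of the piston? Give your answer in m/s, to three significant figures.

ω = 2π·1296/60 = 135.7 rad/s
For an in-line slider-crank, x = r cosθ + √(L² − r² sin²θ), so v = −rω sinθ·[1 + r cosθ/√(L² − r² sin²θ)].
With r = 0.067 m, L = 0.2125 m, θ = 80.5°: √(L² − r² sin²θ) = 0.20196 m.
v = −0.067·135.7·0.98629·[1 + 0.067·0.16505/0.20196] = -9.4594 m/s.
|v| = 9.4594 m/s.

9.46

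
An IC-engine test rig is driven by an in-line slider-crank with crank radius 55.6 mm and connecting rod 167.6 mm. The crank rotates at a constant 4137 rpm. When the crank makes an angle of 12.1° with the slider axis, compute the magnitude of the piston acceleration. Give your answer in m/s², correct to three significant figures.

13400

ω = 2π·4137/60 = 433.2 rad/s
x(θ) = r cosθ + √(L² − r² sin²θ); with ω constant, a = ω²·d²x/dθ².
d²x/dθ² = −r cosθ − r²(cos2θ)/√u − r⁴ sin²2θ/(4u^{3/2}),  u = L² − r² sin²θ = 0.0279539 m².
Substituting r = 0.0556 m, L = 0.1676 m, θ = 12.1°: d²x/dθ² = -0.071315 m.
a = ω²·d²x/dθ² = (433.2)²·(-0.071315) = -13385 m/s²;  |a| = 13385 m/s².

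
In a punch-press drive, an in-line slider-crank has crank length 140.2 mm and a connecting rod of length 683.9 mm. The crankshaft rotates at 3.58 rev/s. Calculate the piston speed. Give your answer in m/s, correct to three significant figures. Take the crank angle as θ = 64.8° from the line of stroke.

3.11

ω = 2π·3.58 = 22.49 rad/s
For an in-line slider-crank, x = r cosθ + √(L² − r² sin²θ), so v = −rω sinθ·[1 + r cosθ/√(L² − r² sin²θ)].
With r = 0.1402 m, L = 0.6839 m, θ = 64.8°: √(L² − r² sin²θ) = 0.67203 m.
v = −0.1402·22.49·0.90483·[1 + 0.1402·0.42578/0.67203] = -3.107 m/s.
|v| = 3.107 m/s.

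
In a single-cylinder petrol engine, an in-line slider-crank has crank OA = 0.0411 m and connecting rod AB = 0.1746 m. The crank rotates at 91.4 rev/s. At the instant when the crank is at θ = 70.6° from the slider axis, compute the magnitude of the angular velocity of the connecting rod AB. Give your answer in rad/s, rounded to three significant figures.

ω = 574.3 rad/s (converted from 91.4 rev/s).
The rod makes angle φ with the slider axis where L sinφ = r sinθ; differentiating, L cosφ·φ̇ = r ω cosθ.
L cosφ = √(L² − r² sin²θ) = 0.17024 m.
|ω_rod| = r ω |cosθ| / √(L² − r² sin²θ) = 0.0411·574.3·0.33216/0.17024 = 46.052 rad/s.

46.1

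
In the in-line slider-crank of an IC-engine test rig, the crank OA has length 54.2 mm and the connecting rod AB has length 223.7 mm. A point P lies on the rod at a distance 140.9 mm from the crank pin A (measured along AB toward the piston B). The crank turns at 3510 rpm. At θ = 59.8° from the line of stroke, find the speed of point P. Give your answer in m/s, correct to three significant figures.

ω = 367.6 rad/s.  Crank-pin speed |V_A| = rω = 19.922 m/s, perpendicular to OA.
Rod angle: sinφ = −(r/L) sinθ ⇒ φ = -12.087°; ω_rod = −rω cosθ/√(L²−r²sin²θ) = -45.813 rad/s.
V_P = V_A + ω_rod × AP, with AP = 0.1409 m along the rod.
Components: V_Px = −rω sinθ − a·ω_rod·sinφ = -18.57 m/s;  V_Py = rω cosθ + a·ω_rod·cosφ = +3.7092 m/s.
|V_P| = √(V_Px² + V_Py²) = 18.937 m/s.

18.9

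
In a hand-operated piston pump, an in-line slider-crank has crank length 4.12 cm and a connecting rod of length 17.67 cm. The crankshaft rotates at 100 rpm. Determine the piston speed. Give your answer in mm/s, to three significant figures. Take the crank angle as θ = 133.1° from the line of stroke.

ω = 2π·100/60 = 10.47 rad/s
For an in-line slider-crank, x = r cosθ + √(L² − r² sin²θ), so v = −rω sinθ·[1 + r cosθ/√(L² − r² sin²θ)].
With r = 0.0412 m, L = 0.1767 m, θ = 133.1°: √(L² − r² sin²θ) = 0.17412 m.
v = −0.0412·10.47·0.73016·[1 + 0.0412·-0.68327/0.17412] = -0.26409 m/s.
|v| = 0.26409 m/s = 264.09 mm/s.

264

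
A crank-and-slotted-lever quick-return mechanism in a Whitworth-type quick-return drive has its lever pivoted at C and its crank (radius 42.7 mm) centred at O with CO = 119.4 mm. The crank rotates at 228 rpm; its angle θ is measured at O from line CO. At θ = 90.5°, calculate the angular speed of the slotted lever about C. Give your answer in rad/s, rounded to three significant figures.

2.66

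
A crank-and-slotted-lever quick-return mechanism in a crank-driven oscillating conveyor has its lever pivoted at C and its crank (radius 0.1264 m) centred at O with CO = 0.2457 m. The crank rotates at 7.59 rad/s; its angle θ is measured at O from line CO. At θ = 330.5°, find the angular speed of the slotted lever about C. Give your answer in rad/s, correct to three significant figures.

2.50

ω = 7.59 rad/s
Crank pin A relative to C: A = (d + r cosθ, r sinθ); lever angle φ = atan2(r sinθ, d + r cosθ).
Differentiating tanφ: φ̇ = rω(d cosθ + r)/(d² + r² + 2dr cosθ).
d² + r² + 2dr cosθ = |CA|² = 0.130406 m²;  d cosθ + r = +0.34025 m.
|ω_lever| = |0.1264·7.59·+0.34025| / 0.130406 = 2.5031 rad/s.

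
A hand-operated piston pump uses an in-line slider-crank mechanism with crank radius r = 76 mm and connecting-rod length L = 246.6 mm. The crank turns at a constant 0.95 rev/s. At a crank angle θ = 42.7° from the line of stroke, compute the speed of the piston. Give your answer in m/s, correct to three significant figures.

0.379

ω = 2π·0.95 = 5.969 rad/s
For an in-line slider-crank, x = r cosθ + √(L² − r² sin²θ), so v = −rω sinθ·[1 + r cosθ/√(L² − r² sin²θ)].
With r = 0.076 m, L = 0.2466 m, θ = 42.7°: √(L² − r² sin²θ) = 0.24115 m.
v = −0.076·5.969·0.67816·[1 + 0.076·0.73491/0.24115] = -0.3789 m/s.
|v| = 0.3789 m/s.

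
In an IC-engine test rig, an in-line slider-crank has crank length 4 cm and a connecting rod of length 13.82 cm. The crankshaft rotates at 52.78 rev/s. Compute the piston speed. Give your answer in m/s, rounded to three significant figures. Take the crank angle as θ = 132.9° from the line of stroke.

7.76

ω = 2π·52.8 = 331.6 rad/s
For an in-line slider-crank, x = r cosθ + √(L² − r² sin²θ), so v = −rω sinθ·[1 + r cosθ/√(L² − r² sin²θ)].
With r = 0.04 m, L = 0.1382 m, θ = 132.9°: √(L² − r² sin²θ) = 0.13506 m.
v = −0.04·331.6·0.73254·[1 + 0.04·-0.68072/0.13506] = -7.7582 m/s.
|v| = 7.7582 m/s.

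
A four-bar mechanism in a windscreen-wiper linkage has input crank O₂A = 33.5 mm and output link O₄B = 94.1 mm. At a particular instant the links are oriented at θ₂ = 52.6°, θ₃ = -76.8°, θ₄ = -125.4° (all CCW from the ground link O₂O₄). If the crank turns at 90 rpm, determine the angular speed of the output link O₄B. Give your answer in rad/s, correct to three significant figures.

3.46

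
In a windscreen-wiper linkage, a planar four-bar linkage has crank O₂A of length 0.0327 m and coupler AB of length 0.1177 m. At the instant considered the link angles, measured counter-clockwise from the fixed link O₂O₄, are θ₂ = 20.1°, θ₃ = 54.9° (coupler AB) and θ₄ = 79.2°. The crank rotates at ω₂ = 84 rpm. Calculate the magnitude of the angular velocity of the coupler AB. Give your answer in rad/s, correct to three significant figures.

ω₂ = 8.796 rad/s (from 84 rpm).
Differentiating the loop-closure r₂e^{iθ₂}+r₃e^{iθ₃}=r₁+r₄e^{iθ₄} gives r₂ω₂e^{iθ₂}+r₃ω₃e^{iθ₃}=r₄ω₄e^{iθ₄}.
Eliminating the other unknown: ω₃ = r₂ω₂ sin(θ₄−θ₂) / [r₃ sin(θ₃−θ₄)].
Numerator sine = +0.85806; denominator sine = -0.41151.
Result = 0.0327·8.796·(+0.85806) / (0.1177·(-0.41151)) = -5.0958 rad/s; magnitude 5.0958 rad/s.

5.10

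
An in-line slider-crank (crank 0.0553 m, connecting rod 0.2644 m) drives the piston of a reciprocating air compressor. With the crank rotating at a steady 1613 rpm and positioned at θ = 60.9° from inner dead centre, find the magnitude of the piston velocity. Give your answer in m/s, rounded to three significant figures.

9.01

ω = 2π·1613/60 = 168.9 rad/s
For an in-line slider-crank, x = r cosθ + √(L² − r² sin²θ), so v = −rω sinθ·[1 + r cosθ/√(L² − r² sin²θ)].
With r = 0.0553 m, L = 0.2644 m, θ = 60.9°: √(L² − r² sin²θ) = 0.25995 m.
v = −0.0553·168.9·0.87377·[1 + 0.0553·0.48634/0.25995] = -9.0062 m/s.
|v| = 9.0062 m/s.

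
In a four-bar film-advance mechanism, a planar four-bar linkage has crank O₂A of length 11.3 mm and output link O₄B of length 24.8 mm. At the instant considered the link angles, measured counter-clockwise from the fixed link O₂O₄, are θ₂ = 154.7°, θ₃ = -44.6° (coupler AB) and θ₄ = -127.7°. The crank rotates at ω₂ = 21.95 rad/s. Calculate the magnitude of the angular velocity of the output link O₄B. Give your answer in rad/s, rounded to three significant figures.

3.33

ω₂ = 21.95 rad/s
Differentiating the loop-closure r₂e^{iθ₂}+r₃e^{iθ₃}=r₁+r₄e^{iθ₄} gives r₂ω₂e^{iθ₂}+r₃ω₃e^{iθ₃}=r₄ω₄e^{iθ₄}.
Eliminating the other unknown: ω₄ = r₂ω₂ sin(θ₂−θ₃) / [r₄ sin(θ₄−θ₃)].
Numerator sine = -0.33051; denominator sine = -0.99276.
Result = 0.0113·21.95·(-0.33051) / (0.0248·(-0.99276)) = +3.3297 rad/s; magnitude 3.3297 rad/s.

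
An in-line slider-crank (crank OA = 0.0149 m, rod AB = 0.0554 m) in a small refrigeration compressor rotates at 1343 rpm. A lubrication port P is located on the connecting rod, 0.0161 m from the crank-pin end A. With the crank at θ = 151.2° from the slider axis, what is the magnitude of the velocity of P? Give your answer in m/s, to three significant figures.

ω = 140.6 rad/s.  Crank-pin speed |V_A| = rω = 2.0955 m/s, perpendicular to OA.
Rod angle: sinφ = −(r/L) sinθ ⇒ φ = -7.445°; ω_rod = −rω cosθ/√(L²−r²sin²θ) = +33.428 rad/s.
V_P = V_A + ω_rod × AP, with AP = 0.0161 m along the rod.
Components: V_Px = −rω sinθ − a·ω_rod·sinφ = -0.93979 m/s;  V_Py = rω cosθ + a·ω_rod·cosφ = -1.3027 m/s.
|V_P| = √(V_Px² + V_Py²) = 1.6063 m/s.

1.61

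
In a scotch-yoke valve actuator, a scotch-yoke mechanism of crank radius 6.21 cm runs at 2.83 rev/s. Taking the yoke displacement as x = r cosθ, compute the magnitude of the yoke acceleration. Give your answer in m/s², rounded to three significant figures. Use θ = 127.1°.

ω = 17.78 rad/s (from 2.83 rev/s).
x = r cosθ ⇒ ẍ = −rω² cosθ (ω constant).
|a| = rω²|cosθ| = 0.0621·(17.78)²·|cos 127.1°| = 11.844 m/s².

11.8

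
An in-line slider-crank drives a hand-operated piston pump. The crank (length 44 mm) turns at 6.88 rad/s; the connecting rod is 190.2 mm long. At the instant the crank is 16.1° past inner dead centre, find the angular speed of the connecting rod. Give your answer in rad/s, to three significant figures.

ω = 6.88 rad/s
The rod makes angle φ with the slider axis where L sinφ = r sinθ; differentiating, L cosφ·φ̇ = r ω cosθ.
L cosφ = √(L² − r² sin²θ) = 0.18981 m.
|ω_rod| = r ω |cosθ| / √(L² − r² sin²θ) = 0.044·6.88·0.96078/0.18981 = 1.5323 rad/s.

1.53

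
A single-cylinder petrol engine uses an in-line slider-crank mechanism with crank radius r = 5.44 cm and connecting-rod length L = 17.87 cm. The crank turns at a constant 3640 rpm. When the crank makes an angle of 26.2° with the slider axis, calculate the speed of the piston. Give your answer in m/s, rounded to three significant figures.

ω = 2π·3640/60 = 381.2 rad/s
For an in-line slider-crank, x = r cosθ + √(L² − r² sin²θ), so v = −rω sinθ·[1 + r cosθ/√(L² − r² sin²θ)].
With r = 0.0544 m, L = 0.1787 m, θ = 26.2°: √(L² − r² sin²θ) = 0.17708 m.
v = −0.0544·381.2·0.44151·[1 + 0.0544·0.89726/0.17708] = -11.679 m/s.
|v| = 11.679 m/s.

11.7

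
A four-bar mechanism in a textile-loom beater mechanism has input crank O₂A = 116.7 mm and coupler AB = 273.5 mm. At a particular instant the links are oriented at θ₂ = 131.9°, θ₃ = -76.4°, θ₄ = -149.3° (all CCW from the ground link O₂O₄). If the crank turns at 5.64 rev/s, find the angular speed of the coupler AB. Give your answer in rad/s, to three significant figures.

15.5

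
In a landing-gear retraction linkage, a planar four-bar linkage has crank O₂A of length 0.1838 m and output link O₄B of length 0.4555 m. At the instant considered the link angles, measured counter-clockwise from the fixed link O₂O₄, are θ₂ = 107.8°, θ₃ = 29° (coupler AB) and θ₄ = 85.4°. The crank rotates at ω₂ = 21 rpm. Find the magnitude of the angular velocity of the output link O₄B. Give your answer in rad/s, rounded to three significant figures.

ω₂ = 2.199 rad/s (from 21 rpm).
Differentiating the loop-closure r₂e^{iθ₂}+r₃e^{iθ₃}=r₁+r₄e^{iθ₄} gives r₂ω₂e^{iθ₂}+r₃ω₃e^{iθ₃}=r₄ω₄e^{iθ₄}.
Eliminating the other unknown: ω₄ = r₂ω₂ sin(θ₂−θ₃) / [r₄ sin(θ₄−θ₃)].
Numerator sine = +0.98096; denominator sine = +0.83292.
Result = 0.1838·2.199·(+0.98096) / (0.4555·(+0.83292)) = +1.0451 rad/s; magnitude 1.0451 rad/s.

1.05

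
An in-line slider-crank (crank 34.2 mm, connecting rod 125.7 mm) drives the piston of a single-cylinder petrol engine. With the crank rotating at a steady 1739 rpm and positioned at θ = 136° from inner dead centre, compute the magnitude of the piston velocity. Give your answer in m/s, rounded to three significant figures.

3.46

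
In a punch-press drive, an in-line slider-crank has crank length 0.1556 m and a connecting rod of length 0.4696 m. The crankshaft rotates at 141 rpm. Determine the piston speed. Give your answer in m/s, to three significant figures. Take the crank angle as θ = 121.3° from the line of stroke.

1.61

ω = 2π·141/60 = 14.77 rad/s
For an in-line slider-crank, x = r cosθ + √(L² − r² sin²θ), so v = −rω sinθ·[1 + r cosθ/√(L² − r² sin²θ)].
With r = 0.1556 m, L = 0.4696 m, θ = 121.3°: √(L² − r² sin²θ) = 0.45039 m.
v = −0.1556·14.77·0.85446·[1 + 0.1556·-0.51952/0.45039] = -1.6108 m/s.
|v| = 1.6108 m/s.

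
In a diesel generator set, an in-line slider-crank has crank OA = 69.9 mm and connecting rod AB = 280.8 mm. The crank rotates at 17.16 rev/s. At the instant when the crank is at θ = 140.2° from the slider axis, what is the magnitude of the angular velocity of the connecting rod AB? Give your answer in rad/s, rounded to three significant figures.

20.9

ω = 107.8 rad/s (converted from 17.16 rev/s).
The rod makes angle φ with the slider axis where L sinφ = r sinθ; differentiating, L cosφ·φ̇ = r ω cosθ.
L cosφ = √(L² − r² sin²θ) = 0.27721 m.
|ω_rod| = r ω |cosθ| / √(L² − r² sin²θ) = 0.0699·107.8·0.76828/0.27721 = 20.887 rad/s.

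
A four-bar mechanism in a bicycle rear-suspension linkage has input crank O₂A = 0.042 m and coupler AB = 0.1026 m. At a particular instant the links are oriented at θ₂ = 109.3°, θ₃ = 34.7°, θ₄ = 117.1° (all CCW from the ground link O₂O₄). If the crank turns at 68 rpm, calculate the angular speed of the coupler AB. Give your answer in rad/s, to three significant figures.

ω₂ = 7.121 rad/s (from 68 rpm).
Differentiating the loop-closure r₂e^{iθ₂}+r₃e^{iθ₃}=r₁+r₄e^{iθ₄} gives r₂ω₂e^{iθ₂}+r₃ω₃e^{iθ₃}=r₄ω₄e^{iθ₄}.
Eliminating the other unknown: ω₃ = r₂ω₂ sin(θ₄−θ₂) / [r₃ sin(θ₃−θ₄)].
Numerator sine = +0.13572; denominator sine = -0.99122.
Result = 0.042·7.121·(+0.13572) / (0.1026·(-0.99122)) = -0.39912 rad/s; magnitude 0.39912 rad/s.

0.399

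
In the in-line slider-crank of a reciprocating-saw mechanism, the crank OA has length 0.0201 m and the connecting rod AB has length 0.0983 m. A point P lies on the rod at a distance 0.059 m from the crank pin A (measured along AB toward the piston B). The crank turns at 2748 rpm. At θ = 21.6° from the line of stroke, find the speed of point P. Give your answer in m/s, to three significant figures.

3.20

ω = 287.8 rad/s.  Crank-pin speed |V_A| = rω = 5.7842 m/s, perpendicular to OA.
Rod angle: sinφ = −(r/L) sinθ ⇒ φ = -4.317°; ω_rod = −rω cosθ/√(L²−r²sin²θ) = -54.866 rad/s.
V_P = V_A + ω_rod × AP, with AP = 0.059 m along the rod.
Components: V_Px = −rω sinθ − a·ω_rod·sinφ = -2.373 m/s;  V_Py = rω cosθ + a·ω_rod·cosφ = +2.1501 m/s.
|V_P| = √(V_Px² + V_Py²) = 3.2022 m/s.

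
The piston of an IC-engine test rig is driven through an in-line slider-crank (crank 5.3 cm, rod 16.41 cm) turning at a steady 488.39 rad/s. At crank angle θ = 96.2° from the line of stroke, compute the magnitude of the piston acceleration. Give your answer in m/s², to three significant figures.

ω = 488.4 rad/s
x(θ) = r cosθ + √(L² − r² sin²θ); with ω constant, a = ω²·d²x/dθ².
d²x/dθ² = −r cosθ − r²(cos2θ)/√u − r⁴ sin²2θ/(4u^{3/2}),  u = L² − r² sin²θ = 0.0241526 m².
Substituting r = 0.053 m, L = 0.1641 m, θ = 96.2°: d²x/dθ² = +0.023353 m.
a = ω²·d²x/dθ² = (488.4)²·(+0.023353) = +5570.2 m/s²;  |a| = 5570.2 m/s².

5570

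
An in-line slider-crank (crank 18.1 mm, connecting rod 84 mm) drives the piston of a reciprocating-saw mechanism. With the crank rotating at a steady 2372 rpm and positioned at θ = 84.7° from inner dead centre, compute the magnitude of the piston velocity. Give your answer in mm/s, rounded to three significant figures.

4570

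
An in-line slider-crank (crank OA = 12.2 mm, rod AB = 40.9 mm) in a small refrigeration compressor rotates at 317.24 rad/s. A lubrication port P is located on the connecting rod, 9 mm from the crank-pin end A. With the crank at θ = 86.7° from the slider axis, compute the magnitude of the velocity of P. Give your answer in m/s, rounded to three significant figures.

3.88

ω = 317.2 rad/s.  Crank-pin speed |V_A| = rω = 3.8703 m/s, perpendicular to OA.
Rod angle: sinφ = −(r/L) sinθ ⇒ φ = -17.325°; ω_rod = −rω cosθ/√(L²−r²sin²θ) = -5.7061 rad/s.
V_P = V_A + ω_rod × AP, with AP = 0.009 m along the rod.
Components: V_Px = −rω sinθ − a·ω_rod·sinφ = -3.8792 m/s;  V_Py = rω cosθ + a·ω_rod·cosφ = +0.17377 m/s.
|V_P| = √(V_Px² + V_Py²) = 3.8831 m/s.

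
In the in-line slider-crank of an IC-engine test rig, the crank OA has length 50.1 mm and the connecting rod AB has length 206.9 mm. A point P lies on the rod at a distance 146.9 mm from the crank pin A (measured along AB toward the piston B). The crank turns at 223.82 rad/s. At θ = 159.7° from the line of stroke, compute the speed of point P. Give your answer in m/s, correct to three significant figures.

ω = 223.8 rad/s.  Crank-pin speed |V_A| = rω = 11.213 m/s, perpendicular to OA.
Rod angle: sinφ = −(r/L) sinθ ⇒ φ = -4.819°; ω_rod = −rω cosθ/√(L²−r²sin²θ) = +51.011 rad/s.
V_P = V_A + ω_rod × AP, with AP = 0.1469 m along the rod.
Components: V_Px = −rω sinθ − a·ω_rod·sinφ = -3.2608 m/s;  V_Py = rω cosθ + a·ω_rod·cosφ = -3.0499 m/s.
|V_P| = √(V_Px² + V_Py²) = 4.4648 m/s.

4.46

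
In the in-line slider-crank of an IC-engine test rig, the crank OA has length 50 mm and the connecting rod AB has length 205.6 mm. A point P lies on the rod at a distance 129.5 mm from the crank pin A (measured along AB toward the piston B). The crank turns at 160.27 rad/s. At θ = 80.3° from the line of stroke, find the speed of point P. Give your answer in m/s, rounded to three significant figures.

8.12

ω = 160.3 rad/s.  Crank-pin speed |V_A| = rω = 8.0135 m/s, perpendicular to OA.
Rod angle: sinφ = −(r/L) sinθ ⇒ φ = -13.870°; ω_rod = −rω cosθ/√(L²−r²sin²θ) = -6.7643 rad/s.
V_P = V_A + ω_rod × AP, with AP = 0.1295 m along the rod.
Components: V_Px = −rω sinθ − a·ω_rod·sinφ = -8.1089 m/s;  V_Py = rω cosθ + a·ω_rod·cosφ = +0.49975 m/s.
|V_P| = √(V_Px² + V_Py²) = 8.1243 m/s.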